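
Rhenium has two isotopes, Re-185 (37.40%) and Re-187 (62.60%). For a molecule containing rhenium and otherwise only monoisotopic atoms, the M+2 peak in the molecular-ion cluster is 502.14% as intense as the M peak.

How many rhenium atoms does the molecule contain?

With n Re atoms, P(M+2)/P(M) = C(n,1)·p^(n−1)q / p^n = n·q/p = n · 0.6260/0.3740.
n = 5.0214 × 0.3740/0.6260 = 3.00 ≈ 3

3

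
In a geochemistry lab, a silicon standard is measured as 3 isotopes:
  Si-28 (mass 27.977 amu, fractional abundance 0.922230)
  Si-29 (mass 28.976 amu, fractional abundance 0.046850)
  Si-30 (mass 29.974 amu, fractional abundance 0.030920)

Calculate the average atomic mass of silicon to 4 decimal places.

The abundance-weighted mean is 0.922230 × 27.977 + 0.046850 × 28.976 + 0.030920 × 29.974
= 25.80123 + 1.35753 + 0.92680 = 28.08556 amu

28.0856 amu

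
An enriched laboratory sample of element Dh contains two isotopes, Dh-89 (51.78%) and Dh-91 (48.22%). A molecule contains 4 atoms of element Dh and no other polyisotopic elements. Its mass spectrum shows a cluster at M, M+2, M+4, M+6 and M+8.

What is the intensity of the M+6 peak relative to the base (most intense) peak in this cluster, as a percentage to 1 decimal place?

Binomial terms of (0.5178 + 0.4822)^4: M 0.0719, M+2 0.2678, M+4 0.3741, M+6 0.2322, M+8 0.0541 → M+4 is the base peak.
P(M+4) = C(4,2) × 0.5178^2 × 0.4822^2 = 6 × 0.26811684 × 0.23251684 = 0.374050 (base)
P(M+6) = C(4,3) × 0.5178^1 × 0.4822^3 = 4 × 0.5178 × 0.11211962 = 0.232222
Relative intensity = 0.232222 / 0.374050 × 100 = 62.1

62.1%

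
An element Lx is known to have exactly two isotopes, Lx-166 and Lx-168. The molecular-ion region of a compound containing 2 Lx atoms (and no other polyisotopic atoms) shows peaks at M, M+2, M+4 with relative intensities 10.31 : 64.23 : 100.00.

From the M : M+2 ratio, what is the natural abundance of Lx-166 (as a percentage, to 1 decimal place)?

Write p for the Lx-166 fraction. I(M+2)/I(M) = [C(2,1)·p^1·(1−p)] / p^2 = 2·(1−p)/p = 64.23/10.31 = 6.2299
(1−p)/p = 6.2299/2 = 3.1149  ⇒  p = 1/(1 + 3.1149) = 0.2430
Lx-166: 24.3%, Lx-168: 75.7%.

24.3%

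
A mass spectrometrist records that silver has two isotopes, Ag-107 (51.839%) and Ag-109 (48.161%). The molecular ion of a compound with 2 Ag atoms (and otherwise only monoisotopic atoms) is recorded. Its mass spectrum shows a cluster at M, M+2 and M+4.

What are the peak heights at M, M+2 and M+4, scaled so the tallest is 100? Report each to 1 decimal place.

53.8 : 100.0 : 46.5

Expanding (0.51839 + 0.48161)^2:
P(M) = 0.51839^2 = 0.268728
P(M+2) = 2 × 0.51839^1 × 0.48161^1 = 0.499324
P(M+4) = 0.48161^2 = 0.231948
The M+2 peak is largest (0.499324); scaling to 100 gives 53.8 : 100.0 : 46.5.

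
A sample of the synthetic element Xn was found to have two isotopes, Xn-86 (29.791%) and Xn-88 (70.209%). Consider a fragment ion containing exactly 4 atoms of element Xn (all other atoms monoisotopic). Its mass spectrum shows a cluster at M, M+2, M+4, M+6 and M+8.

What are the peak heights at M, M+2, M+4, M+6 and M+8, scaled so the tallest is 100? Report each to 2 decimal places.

The 4 Xn atoms are independent, so intensities follow the terms of (0.29791 + 0.70209)^4.
P(M) = 0.29791^4 = 0.007877
P(M+2) = 4 × 0.29791^3 × 0.70209^1 = 0.074252
P(M+4) = 6 × 0.29791^2 × 0.70209^2 = 0.262487
P(M+6) = 4 × 0.29791^1 × 0.70209^3 = 0.412405
P(M+8) = 0.70209^4 = 0.242980
The M+6 peak is largest (0.412405); scaling to 100 gives 1.91 : 18.00 : 63.65 : 100.00 : 58.92.

1.91 : 18.00 : 63.65 : 100.00 : 58.92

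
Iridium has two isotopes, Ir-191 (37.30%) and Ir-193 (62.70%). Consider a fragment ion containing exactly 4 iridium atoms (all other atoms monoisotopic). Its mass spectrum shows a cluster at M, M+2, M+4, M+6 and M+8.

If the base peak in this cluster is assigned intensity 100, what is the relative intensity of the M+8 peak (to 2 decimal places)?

42.02

Term probabilities: M 0.0194, M+2 0.1302, M+4 0.3282, M+6 0.3678, M+8 0.1546. Base peak = M+6.
P(M+6) = C(4,3) × 0.3730^1 × 0.6270^3 = 4 × 0.3730 × 0.24649188 = 0.367766 (base)
P(M+8) = C(4,4) × 0.3730^0 × 0.6270^4 = 1 × 1.0000 × 0.15455041 = 0.154550
Relative intensity = 0.154550 / 0.367766 × 100 = 42.02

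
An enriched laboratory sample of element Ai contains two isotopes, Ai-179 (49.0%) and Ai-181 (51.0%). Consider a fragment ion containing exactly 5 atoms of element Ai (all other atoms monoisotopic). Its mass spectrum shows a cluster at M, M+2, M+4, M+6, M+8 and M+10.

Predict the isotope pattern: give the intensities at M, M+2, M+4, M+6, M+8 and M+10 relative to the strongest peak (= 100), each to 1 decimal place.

8.9 : 46.2 : 96.1 : 100.0 : 52.0 : 10.8

Expanding (0.490 + 0.510)^5:
P(M) = 0.490^5 = 0.028248
P(M+2) = 5 × 0.490^4 × 0.510^1 = 0.147002
P(M+4) = 10 × 0.490^3 × 0.510^2 = 0.306005
P(M+6) = 10 × 0.490^2 × 0.510^3 = 0.318495
P(M+8) = 5 × 0.490^1 × 0.510^4 = 0.165747
P(M+10) = 0.510^5 = 0.034503
The M+6 peak is largest (0.318495); scaling to 100 gives 8.9 : 46.2 : 96.1 : 100.0 : 52.0 : 10.8.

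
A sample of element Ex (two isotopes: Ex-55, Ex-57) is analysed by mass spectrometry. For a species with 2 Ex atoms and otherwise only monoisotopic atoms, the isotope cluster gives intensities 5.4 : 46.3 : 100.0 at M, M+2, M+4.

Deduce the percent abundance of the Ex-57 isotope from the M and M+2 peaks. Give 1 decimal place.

Let p = fractional abundance of Ex-55. I(M+2)/I(M) = [C(2,1)·p^1·(1−p)] / p^2 = 2·(1−p)/p = 46.3/5.4 = 8.5741
(1−p)/p = 8.5741/2 = 4.2870  ⇒  p = 1/(1 + 4.2870) = 0.1891
Ex-55: 18.9%, Ex-57: 81.1%.

81.1%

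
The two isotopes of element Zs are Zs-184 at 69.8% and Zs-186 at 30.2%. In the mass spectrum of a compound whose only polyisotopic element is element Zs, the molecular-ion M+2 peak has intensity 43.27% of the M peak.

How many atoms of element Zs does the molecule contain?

For n independent Zs atoms, I(M+2)/I(M) = n · (abundance Zs-186) / (abundance Zs-184) = n · 0.302/0.698.
n = 0.4327 × 0.698/0.302 = 1.00 ≈ 1

1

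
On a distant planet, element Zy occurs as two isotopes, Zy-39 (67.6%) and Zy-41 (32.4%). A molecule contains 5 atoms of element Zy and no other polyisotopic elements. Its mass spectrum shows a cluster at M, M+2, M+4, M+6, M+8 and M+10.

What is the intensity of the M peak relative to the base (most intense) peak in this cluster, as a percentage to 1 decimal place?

41.7%

Binomial terms of (0.676 + 0.324)^5: M 0.1412, M+2 0.3383, M+4 0.3243, M+6 0.1554, M+8 0.0372, M+10 0.0036 → M+2 is the base peak.
P(M+2) = C(5,1) × 0.676^4 × 0.324^1 = 5 × 0.20882706 × 0.3240 = 0.338300 (base)
P(M) = C(5,0) × 0.676^5 × 0.324^0 = 1 × 0.1411671 × 1.0000 = 0.141167
Relative intensity = 0.141167 / 0.338300 × 100 = 41.7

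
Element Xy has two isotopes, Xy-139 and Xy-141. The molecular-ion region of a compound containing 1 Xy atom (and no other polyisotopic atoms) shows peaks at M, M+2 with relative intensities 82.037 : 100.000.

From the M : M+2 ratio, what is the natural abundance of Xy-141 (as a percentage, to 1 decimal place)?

Let p = fractional abundance of Xy-139. I(M+2)/I(M) = [C(1,1)·p^0·(1−p)] / p^1 = 1·(1−p)/p = 100.000/82.037 = 1.2190
(1−p)/p = 1.2190/1 = 1.2190  ⇒  p = 1/(1 + 1.2190) = 0.4507
Xy-139: 45.1%, Xy-141: 54.9%.

54.9%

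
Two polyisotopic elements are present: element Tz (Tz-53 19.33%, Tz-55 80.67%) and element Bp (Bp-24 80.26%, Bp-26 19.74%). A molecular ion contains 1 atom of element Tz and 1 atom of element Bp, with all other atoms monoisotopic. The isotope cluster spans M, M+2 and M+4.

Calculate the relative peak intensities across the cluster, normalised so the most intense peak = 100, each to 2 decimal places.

22.63 : 100.00 : 23.23

Element Tz pattern (n=1): 0.1933 : 0.8067
Element Bp pattern (n=1): 0.8026 : 0.1974
Convolve the two distributions (both contribute in 2-u steps):
  M: 0.1933×0.8026 = 0.155143
  M+2: 0.1933×0.1974 + 0.8067×0.8026 = 0.685615
  M+4: 0.8067×0.1974 = 0.159243
Scale to base peak (0.685615) = 100: 22.63 : 100.00 : 23.23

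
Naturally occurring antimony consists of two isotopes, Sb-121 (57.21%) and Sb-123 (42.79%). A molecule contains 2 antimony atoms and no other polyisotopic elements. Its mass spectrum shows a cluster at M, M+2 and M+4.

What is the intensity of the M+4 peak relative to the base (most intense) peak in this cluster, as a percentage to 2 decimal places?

37.40%

Term probabilities: M 0.3273, M+2 0.4896, M+4 0.1831. Base peak = M+2.
P(M+2) = C(2,1) × 0.5721^1 × 0.4279^1 = 2 × 0.5721 × 0.4279 = 0.489603 (base)
P(M+4) = C(2,2) × 0.5721^0 × 0.4279^2 = 1 × 1.0000 × 0.18309841 = 0.183098
Relative intensity = 0.183098 / 0.489603 × 100 = 37.40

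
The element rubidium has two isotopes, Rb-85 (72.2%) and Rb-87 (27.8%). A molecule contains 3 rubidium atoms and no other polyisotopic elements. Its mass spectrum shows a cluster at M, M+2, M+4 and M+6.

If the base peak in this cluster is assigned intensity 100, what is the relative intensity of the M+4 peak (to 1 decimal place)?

38.5

Binomial terms of (0.722 + 0.278)^3: M 0.3764, M+2 0.4348, M+4 0.1674, M+6 0.0215 → M+2 is the base peak.
P(M+2) = C(3,1) × 0.722^2 × 0.278^1 = 3 × 0.521284 × 0.2780 = 0.434751 (base)
P(M+4) = C(3,2) × 0.722^1 × 0.278^2 = 3 × 0.7220 × 0.077284 = 0.167397
Relative intensity = 0.167397 / 0.434751 × 100 = 38.5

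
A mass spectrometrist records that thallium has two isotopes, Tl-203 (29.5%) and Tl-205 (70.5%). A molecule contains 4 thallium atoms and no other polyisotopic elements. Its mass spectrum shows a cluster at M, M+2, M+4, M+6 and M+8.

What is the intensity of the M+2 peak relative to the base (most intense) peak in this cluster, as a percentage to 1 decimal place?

17.5%

Term probabilities: M 0.0076, M+2 0.0724, M+4 0.2595, M+6 0.4135, M+8 0.2470. Base peak = M+6.
P(M+6) = C(4,3) × 0.295^1 × 0.705^3 = 4 × 0.2950 × 0.35040263 = 0.413475 (base)
P(M+2) = C(4,1) × 0.295^3 × 0.705^1 = 4 × 0.02567237 × 0.7050 = 0.072396
Relative intensity = 0.072396 / 0.413475 × 100 = 17.5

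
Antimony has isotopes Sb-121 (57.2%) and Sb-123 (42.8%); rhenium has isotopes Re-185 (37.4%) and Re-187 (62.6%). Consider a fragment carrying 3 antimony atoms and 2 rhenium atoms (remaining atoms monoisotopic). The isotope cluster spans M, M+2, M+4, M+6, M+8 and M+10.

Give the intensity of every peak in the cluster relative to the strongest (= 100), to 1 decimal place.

Antimony pattern (n=3): 0.18714925 : 0.42010426 : 0.31434374 : 0.07840275
Rhenium pattern (n=2): 0.139876 : 0.468248 : 0.391876
Convolve the two distributions (both contribute in 2-u steps):
  M: 0.18714925×0.139876 = 0.026178
  M+2: 0.18714925×0.468248 + 0.42010426×0.139876 = 0.146395
  M+4: 0.18714925×0.391876 + 0.42010426×0.468248 + 0.31434374×0.139876 = 0.314021
  M+6: 0.42010426×0.391876 + 0.31434374×0.468248 + 0.07840275×0.139876 = 0.322786
  M+8: 0.31434374×0.391876 + 0.07840275×0.468248 = 0.159896
  M+10: 0.07840275×0.391876 = 0.030724
Scale to base peak (0.322786) = 100: 8.1 : 45.4 : 97.3 : 100.0 : 49.5 : 9.5

8.1 : 45.4 : 97.3 : 100.0 : 49.5 : 9.5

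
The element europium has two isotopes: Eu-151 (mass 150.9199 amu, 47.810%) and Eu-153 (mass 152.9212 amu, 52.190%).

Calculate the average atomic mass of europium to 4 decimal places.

151.9644 amu

Average mass = Σ (abundance × isotope mass) = 0.47810 × 150.9199 + 0.52190 × 152.9212
= 72.15480 + 79.80957 = 151.96437 amu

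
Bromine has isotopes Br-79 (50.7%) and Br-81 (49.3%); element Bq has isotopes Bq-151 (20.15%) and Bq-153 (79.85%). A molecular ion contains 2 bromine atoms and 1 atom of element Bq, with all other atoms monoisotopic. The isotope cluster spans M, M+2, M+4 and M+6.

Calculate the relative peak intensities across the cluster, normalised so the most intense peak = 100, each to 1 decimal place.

Bromine pattern (n=2): 0.257049 : 0.499902 : 0.243049
Element Bq pattern (n=1): 0.2015 : 0.7985
Convolve the two distributions (both contribute in 2-u steps):
  M: 0.257049×0.2015 = 0.051795
  M+2: 0.257049×0.7985 + 0.499902×0.2015 = 0.305984
  M+4: 0.499902×0.7985 + 0.243049×0.2015 = 0.448146
  M+6: 0.243049×0.7985 = 0.194075
Scale to base peak (0.448146) = 100: 11.6 : 68.3 : 100.0 : 43.3

11.6 : 68.3 : 100.0 : 43.3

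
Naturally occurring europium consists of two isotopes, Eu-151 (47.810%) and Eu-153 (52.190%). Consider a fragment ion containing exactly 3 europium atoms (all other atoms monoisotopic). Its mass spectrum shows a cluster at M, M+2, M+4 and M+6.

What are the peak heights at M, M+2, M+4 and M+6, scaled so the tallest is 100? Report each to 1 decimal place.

28.0 : 91.6 : 100.0 : 36.4

Expanding (0.47810 + 0.52190)^3:
P(M) = 0.47810^3 = 0.109284
P(M+2) = 3 × 0.47810^2 × 0.52190^1 = 0.357887
P(M+4) = 3 × 0.47810^1 × 0.52190^2 = 0.390674
P(M+6) = 0.52190^3 = 0.142155
The M+4 peak is largest (0.390674); scaling to 100 gives 28.0 : 91.6 : 100.0 : 36.4.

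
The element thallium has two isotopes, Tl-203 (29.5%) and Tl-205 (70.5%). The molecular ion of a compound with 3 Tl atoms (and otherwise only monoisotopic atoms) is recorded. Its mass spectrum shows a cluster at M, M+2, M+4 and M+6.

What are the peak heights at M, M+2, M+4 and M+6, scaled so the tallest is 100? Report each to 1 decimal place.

The 3 Tl atoms are independent, so intensities follow the terms of (0.295 + 0.705)^3.
P(M) = 0.295^3 = 0.025672
P(M+2) = 3 × 0.295^2 × 0.705^1 = 0.184058
P(M+4) = 3 × 0.295^1 × 0.705^2 = 0.439867
P(M+6) = 0.705^3 = 0.350403
The M+4 peak is largest (0.439867); scaling to 100 gives 5.8 : 41.8 : 100.0 : 79.7.

5.8 : 41.8 : 100.0 : 79.7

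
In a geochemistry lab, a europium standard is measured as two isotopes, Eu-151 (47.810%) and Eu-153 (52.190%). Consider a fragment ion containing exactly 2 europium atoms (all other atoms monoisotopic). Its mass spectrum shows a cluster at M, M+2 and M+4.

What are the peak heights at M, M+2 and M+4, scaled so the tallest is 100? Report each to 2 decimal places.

The 2 Eu atoms are independent, so intensities follow the terms of (0.47810 + 0.52190)^2.
P(M) = 0.47810^2 = 0.228580
P(M+2) = 2 × 0.47810^1 × 0.52190^1 = 0.499041
P(M+4) = 0.52190^2 = 0.272380
The M+2 peak is largest (0.499041); scaling to 100 gives 45.80 : 100.00 : 54.58.

45.80 : 100.00 : 54.58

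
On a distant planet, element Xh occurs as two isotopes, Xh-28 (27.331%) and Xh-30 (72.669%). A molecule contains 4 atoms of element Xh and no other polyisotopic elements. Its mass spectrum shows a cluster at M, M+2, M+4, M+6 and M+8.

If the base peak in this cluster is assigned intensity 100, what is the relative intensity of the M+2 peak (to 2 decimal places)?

Term probabilities: M 0.0056, M+2 0.0593, M+4 0.2367, M+6 0.4195, M+8 0.2789. Base peak = M+6.
P(M+6) = C(4,3) × 0.27331^1 × 0.72669^3 = 4 × 0.27331 × 0.38374926 = 0.419530 (base)
P(M+2) = C(4,1) × 0.27331^3 × 0.72669^1 = 4 × 0.02041581 × 0.72669 = 0.059344
Relative intensity = 0.059344 / 0.419530 × 100 = 14.15

14.15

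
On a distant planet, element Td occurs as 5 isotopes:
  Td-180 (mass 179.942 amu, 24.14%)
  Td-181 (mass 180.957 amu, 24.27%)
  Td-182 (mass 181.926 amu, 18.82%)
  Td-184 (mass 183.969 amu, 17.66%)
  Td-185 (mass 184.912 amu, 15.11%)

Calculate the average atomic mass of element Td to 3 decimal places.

Ar = Σ fᵢ·mᵢ = 0.2414 × 179.942 + 0.2427 × 180.957 + 0.1882 × 181.926 + 0.1766 × 183.969 + 0.1511 × 184.912
= 43.4380 + 43.9183 + 34.2385 + 32.4889 + 27.9402 = 182.0239 amu

182.024 amu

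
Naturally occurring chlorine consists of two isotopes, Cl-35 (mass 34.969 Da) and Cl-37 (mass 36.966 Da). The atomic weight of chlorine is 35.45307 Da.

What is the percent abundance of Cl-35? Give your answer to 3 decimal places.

Writing the weighted mean with unknown fraction x of Cl-35:
34.969·x + 36.966·(1 − x) = 35.45307
(34.969 − 36.966)·x = 35.45307 − 36.966
x = -1.51293 / -1.997 = 0.75760 → 75.760% Cl-35, 24.240% Cl-37.

75.760%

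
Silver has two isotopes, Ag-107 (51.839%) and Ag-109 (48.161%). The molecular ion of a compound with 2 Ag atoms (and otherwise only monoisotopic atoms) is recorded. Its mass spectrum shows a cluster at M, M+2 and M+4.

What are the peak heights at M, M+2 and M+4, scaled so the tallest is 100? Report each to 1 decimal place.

Each Ag atom is independently Ag-107 (p = 0.51839) or Ag-109 (q = 0.48161); the cluster is the binomial expansion (p + q)^2.
P(M) = 0.51839^2 = 0.268728
P(M+2) = 2 × 0.51839^1 × 0.48161^1 = 0.499324
P(M+4) = 0.48161^2 = 0.231948
The M+2 peak is largest (0.499324); scaling to 100 gives 53.8 : 100.0 : 46.5.

53.8 : 100.0 : 46.5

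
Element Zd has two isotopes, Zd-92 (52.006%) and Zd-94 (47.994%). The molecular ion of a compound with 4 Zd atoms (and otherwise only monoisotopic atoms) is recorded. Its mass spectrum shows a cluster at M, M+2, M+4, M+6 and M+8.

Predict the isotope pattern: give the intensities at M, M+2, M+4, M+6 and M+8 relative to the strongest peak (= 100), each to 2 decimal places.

19.57 : 72.24 : 100.00 : 61.52 : 14.19

Expanding (0.52006 + 0.47994)^4:
P(M) = 0.52006^4 = 0.073150
P(M+2) = 4 × 0.52006^3 × 0.47994^1 = 0.270027
P(M+4) = 6 × 0.52006^2 × 0.47994^2 = 0.373794
P(M+6) = 4 × 0.52006^1 × 0.47994^3 = 0.229972
P(M+8) = 0.47994^4 = 0.053058
The M+4 peak is largest (0.373794); scaling to 100 gives 19.57 : 72.24 : 100.00 : 61.52 : 14.19.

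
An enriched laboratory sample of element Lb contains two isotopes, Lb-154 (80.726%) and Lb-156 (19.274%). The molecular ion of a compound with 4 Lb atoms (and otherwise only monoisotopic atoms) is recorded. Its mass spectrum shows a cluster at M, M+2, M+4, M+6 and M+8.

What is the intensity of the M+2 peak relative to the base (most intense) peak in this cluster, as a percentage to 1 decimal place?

Binomial terms of (0.80726 + 0.19274)^4: M 0.4247, M+2 0.4056, M+4 0.1453, M+6 0.0231, M+8 0.0014 → M is the base peak.
P(M) = C(4,0) × 0.80726^4 × 0.19274^0 = 1 × 0.4246721 × 1.0000 = 0.424672 (base)
P(M+2) = C(4,1) × 0.80726^3 × 0.19274^1 = 4 × 0.52606608 × 0.19274 = 0.405576
Relative intensity = 0.405576 / 0.424672 × 100 = 95.5

95.5%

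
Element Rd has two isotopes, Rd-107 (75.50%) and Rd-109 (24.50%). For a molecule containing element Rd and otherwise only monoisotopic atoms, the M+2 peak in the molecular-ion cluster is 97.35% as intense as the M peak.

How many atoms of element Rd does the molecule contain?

3

The M+2/M ratio from n Rd atoms is n · q/p = n · 0.2450/0.7550.
n = 0.9735 × 0.7550/0.2450 = 3.00 ≈ 3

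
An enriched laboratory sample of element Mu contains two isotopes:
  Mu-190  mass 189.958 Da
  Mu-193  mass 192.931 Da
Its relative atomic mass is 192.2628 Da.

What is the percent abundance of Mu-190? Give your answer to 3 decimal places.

22.476%

With x = fraction of Mu-190 (so Mu-193 is 1 − x):
189.958·x + 192.931·(1 − x) = 192.2628
(189.958 − 192.931)·x = 192.2628 − 192.931
x = -0.6682 / -2.973 = 0.22476 → 22.476% Mu-190, 77.524% Mu-193.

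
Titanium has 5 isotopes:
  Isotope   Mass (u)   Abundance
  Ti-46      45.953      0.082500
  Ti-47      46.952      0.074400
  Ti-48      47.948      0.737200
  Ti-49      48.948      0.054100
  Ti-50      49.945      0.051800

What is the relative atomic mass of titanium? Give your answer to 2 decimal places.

47.87 u

The abundance-weighted mean is 0.082500 × 45.953 + 0.074400 × 46.952 + 0.737200 × 47.948 + 0.054100 × 48.948 + 0.051800 × 49.945
= 3.7911 + 3.4932 + 35.3473 + 2.6481 + 2.5872 = 47.8669 u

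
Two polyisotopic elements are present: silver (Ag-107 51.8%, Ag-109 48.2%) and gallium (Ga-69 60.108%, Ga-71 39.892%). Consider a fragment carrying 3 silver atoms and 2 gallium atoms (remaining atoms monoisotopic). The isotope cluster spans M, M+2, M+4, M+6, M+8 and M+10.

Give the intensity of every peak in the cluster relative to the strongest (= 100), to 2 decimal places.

Silver pattern (n=3): 0.13899183 : 0.3879965 : 0.3610315 : 0.11198017
Gallium pattern (n=2): 0.36129717 : 0.47956567 : 0.15913717
Convolve the two distributions (both contribute in 2-u steps):
  M: 0.13899183×0.36129717 = 0.050217
  M+2: 0.13899183×0.47956567 + 0.3879965×0.36129717 = 0.206838
  M+4: 0.13899183×0.15913717 + 0.3879965×0.47956567 + 0.3610315×0.36129717 = 0.338628
  M+6: 0.3879965×0.15913717 + 0.3610315×0.47956567 + 0.11198017×0.36129717 = 0.275341
  M+8: 0.3610315×0.15913717 + 0.11198017×0.47956567 = 0.111155
  M+10: 0.11198017×0.15913717 = 0.017820
Scale to base peak (0.338628) = 100: 14.83 : 61.08 : 100.00 : 81.31 : 32.83 : 5.26

14.83 : 61.08 : 100.00 : 81.31 : 32.83 : 5.26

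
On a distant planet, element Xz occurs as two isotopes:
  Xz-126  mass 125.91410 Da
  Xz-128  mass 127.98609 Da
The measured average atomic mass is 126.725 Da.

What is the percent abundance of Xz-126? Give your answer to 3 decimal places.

60.864%

With x = fraction of Xz-126 (so Xz-128 is 1 − x):
125.91410·x + 127.98609·(1 − x) = 126.725
(125.91410 − 127.98609)·x = 126.725 − 127.98609
x = -1.26109 / -2.07199 = 0.60864 → 60.864% Xz-126, 39.136% Xz-128.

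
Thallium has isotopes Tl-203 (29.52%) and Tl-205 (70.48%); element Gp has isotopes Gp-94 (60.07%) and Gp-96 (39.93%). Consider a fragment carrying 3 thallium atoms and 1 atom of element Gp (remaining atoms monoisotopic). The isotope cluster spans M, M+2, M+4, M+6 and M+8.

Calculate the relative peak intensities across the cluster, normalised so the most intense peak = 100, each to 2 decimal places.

4.00 : 31.34 : 87.53 : 100.00 : 36.22

Thallium pattern (n=3): 0.02572463 : 0.18425524 : 0.43991564 : 0.35010449
Element Gp pattern (n=1): 0.6007 : 0.3993
Convolve the two distributions (both contribute in 2-u steps):
  M: 0.02572463×0.6007 = 0.015453
  M+2: 0.02572463×0.3993 + 0.18425524×0.6007 = 0.120954
  M+4: 0.18425524×0.3993 + 0.43991564×0.6007 = 0.337830
  M+6: 0.43991564×0.3993 + 0.35010449×0.6007 = 0.385966
  M+8: 0.35010449×0.3993 = 0.139797
Scale to base peak (0.385966) = 100: 4.00 : 31.34 : 87.53 : 100.00 : 36.22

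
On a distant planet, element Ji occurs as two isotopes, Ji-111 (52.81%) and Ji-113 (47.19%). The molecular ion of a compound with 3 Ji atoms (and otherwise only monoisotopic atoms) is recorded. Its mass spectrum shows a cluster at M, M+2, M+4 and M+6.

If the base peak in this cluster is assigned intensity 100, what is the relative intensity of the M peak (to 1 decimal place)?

37.3

Binomial terms of (0.5281 + 0.4719)^3: M 0.1473, M+2 0.3948, M+4 0.3528, M+6 0.1051 → M+2 is the base peak.
P(M+2) = C(3,1) × 0.5281^2 × 0.4719^1 = 3 × 0.27888961 × 0.4719 = 0.394824 (base)
P(M) = C(3,0) × 0.5281^3 × 0.4719^0 = 1 × 0.1472816 × 1.0000 = 0.147282
Relative intensity = 0.147282 / 0.394824 × 100 = 37.3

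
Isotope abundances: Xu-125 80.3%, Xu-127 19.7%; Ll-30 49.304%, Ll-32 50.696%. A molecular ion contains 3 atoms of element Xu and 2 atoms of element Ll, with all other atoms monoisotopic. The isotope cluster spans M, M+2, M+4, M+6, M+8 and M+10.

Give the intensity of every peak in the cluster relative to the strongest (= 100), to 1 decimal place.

Element Xu pattern (n=3): 0.51778163 : 0.38108212 : 0.09349088 : 0.00764537
Element Ll pattern (n=2): 0.24308844 : 0.49990312 : 0.25700844
Convolve the two distributions (both contribute in 2-u steps):
  M: 0.51778163×0.24308844 = 0.125867
  M+2: 0.51778163×0.49990312 + 0.38108212×0.24308844 = 0.351477
  M+4: 0.51778163×0.25700844 + 0.38108212×0.49990312 + 0.09349088×0.24308844 = 0.346305
  M+6: 0.38108212×0.25700844 + 0.09349088×0.49990312 + 0.00764537×0.24308844 = 0.146536
  M+8: 0.09349088×0.25700844 + 0.00764537×0.49990312 = 0.027850
  M+10: 0.00764537×0.25700844 = 0.001965
Scale to base peak (0.351477) = 100: 35.8 : 100.0 : 98.5 : 41.7 : 7.9 : 0.6

35.8 : 100.0 : 98.5 : 41.7 : 7.9 : 0.6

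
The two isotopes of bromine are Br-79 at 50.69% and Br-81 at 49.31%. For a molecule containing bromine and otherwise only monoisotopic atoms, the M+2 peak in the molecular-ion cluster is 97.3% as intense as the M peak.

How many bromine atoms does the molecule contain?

1

For n independent Br atoms, I(M+2)/I(M) = n · (abundance Br-81) / (abundance Br-79) = n · 0.4931/0.5069.
n = 0.973 × 0.5069/0.4931 = 1.00 ≈ 1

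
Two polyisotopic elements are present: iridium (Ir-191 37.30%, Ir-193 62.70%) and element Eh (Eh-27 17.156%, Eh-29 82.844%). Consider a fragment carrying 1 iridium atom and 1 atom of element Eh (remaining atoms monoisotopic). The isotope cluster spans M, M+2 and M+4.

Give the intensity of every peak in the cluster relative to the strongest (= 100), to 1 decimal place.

12.3 : 80.2 : 100.0

Iridium pattern (n=1): 0.3730 : 0.6270
Element Eh pattern (n=1): 0.17156 : 0.82844
Convolve the two distributions (both contribute in 2-u steps):
  M: 0.3730×0.17156 = 0.063992
  M+2: 0.3730×0.82844 + 0.6270×0.17156 = 0.416576
  M+4: 0.6270×0.82844 = 0.519432
Scale to base peak (0.519432) = 100: 12.3 : 80.2 : 100.0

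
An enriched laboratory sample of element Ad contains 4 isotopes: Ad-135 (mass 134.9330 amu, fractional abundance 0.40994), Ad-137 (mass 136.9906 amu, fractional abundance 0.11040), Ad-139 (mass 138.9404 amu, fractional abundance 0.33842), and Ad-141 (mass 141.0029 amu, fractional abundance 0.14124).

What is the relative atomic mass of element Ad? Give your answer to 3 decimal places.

The abundance-weighted mean is 0.40994 × 134.9330 + 0.11040 × 136.9906 + 0.33842 × 138.9404 + 0.14124 × 141.0029
= 55.31443 + 15.12376 + 47.02021 + 19.91525 = 137.37365 amu

137.374 amu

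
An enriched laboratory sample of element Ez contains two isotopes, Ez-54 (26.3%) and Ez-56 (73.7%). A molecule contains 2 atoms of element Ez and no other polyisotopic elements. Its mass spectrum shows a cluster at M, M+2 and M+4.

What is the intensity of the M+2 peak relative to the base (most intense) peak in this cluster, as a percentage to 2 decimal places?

71.37%

Binomial terms of (0.263 + 0.737)^2: M 0.0692, M+2 0.3877, M+4 0.5432 → M+4 is the base peak.
P(M+4) = C(2,2) × 0.263^0 × 0.737^2 = 1 × 1.0000 × 0.543169 = 0.543169 (base)
P(M+2) = C(2,1) × 0.263^1 × 0.737^1 = 2 × 0.2630 × 0.7370 = 0.387662
Relative intensity = 0.387662 / 0.543169 × 100 = 71.37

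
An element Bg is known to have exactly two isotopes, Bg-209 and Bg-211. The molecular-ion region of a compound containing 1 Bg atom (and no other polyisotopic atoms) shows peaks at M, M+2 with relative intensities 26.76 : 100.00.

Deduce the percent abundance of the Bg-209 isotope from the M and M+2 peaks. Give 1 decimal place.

21.1%

Write p for the Bg-209 fraction. I(M+2)/I(M) = [C(1,1)·p^0·(1−p)] / p^1 = 1·(1−p)/p = 100.00/26.76 = 3.7369
(1−p)/p = 3.7369/1 = 3.7369  ⇒  p = 1/(1 + 3.7369) = 0.2111
Bg-209: 21.1%, Bg-211: 78.9%.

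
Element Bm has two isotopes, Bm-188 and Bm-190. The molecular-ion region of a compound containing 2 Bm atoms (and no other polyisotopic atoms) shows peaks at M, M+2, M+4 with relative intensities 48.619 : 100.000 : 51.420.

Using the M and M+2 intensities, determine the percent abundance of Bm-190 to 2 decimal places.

If p is the fraction of Bm that is Bm-188, then I(M+2)/I(M) = [C(2,1)·p^1·(1−p)] / p^2 = 2·(1−p)/p = 100.000/48.619 = 2.0568
(1−p)/p = 2.0568/2 = 1.0284  ⇒  p = 1/(1 + 1.0284) = 0.4930
Bm-188: 49.30%, Bm-190: 50.70%.

50.70%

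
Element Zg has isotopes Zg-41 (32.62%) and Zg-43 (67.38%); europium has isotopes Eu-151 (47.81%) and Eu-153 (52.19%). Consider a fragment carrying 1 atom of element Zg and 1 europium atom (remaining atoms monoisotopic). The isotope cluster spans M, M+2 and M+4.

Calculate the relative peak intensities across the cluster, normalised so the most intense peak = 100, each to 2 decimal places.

31.67 : 100.00 : 71.42

Element Zg pattern (n=1): 0.3262 : 0.6738
Europium pattern (n=1): 0.4781 : 0.5219
Convolve the two distributions (both contribute in 2-u steps):
  M: 0.3262×0.4781 = 0.155956
  M+2: 0.3262×0.5219 + 0.6738×0.4781 = 0.492388
  M+4: 0.6738×0.5219 = 0.351656
Scale to base peak (0.492388) = 100: 31.67 : 100.00 : 71.42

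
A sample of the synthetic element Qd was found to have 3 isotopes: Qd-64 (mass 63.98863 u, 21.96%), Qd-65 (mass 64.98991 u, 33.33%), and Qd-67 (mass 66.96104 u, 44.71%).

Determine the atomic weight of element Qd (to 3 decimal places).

Ar = Σ fᵢ·mᵢ = 0.2196 × 63.98863 + 0.3333 × 64.98991 + 0.4471 × 66.96104
= 14.051903 + 21.661137 + 29.938281 = 65.651321 u

65.651 u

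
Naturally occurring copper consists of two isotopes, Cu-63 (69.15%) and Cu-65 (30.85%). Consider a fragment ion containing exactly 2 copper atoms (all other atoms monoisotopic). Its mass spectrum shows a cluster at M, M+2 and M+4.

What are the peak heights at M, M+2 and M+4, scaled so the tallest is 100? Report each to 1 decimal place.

The 2 Cu atoms are independent, so intensities follow the terms of (0.6915 + 0.3085)^2.
P(M) = 0.6915^2 = 0.478172
P(M+2) = 2 × 0.6915^1 × 0.3085^1 = 0.426656
P(M+4) = 0.3085^2 = 0.095172
The M peak is largest (0.478172); scaling to 100 gives 100.0 : 89.2 : 19.9.

100.0 : 89.2 : 19.9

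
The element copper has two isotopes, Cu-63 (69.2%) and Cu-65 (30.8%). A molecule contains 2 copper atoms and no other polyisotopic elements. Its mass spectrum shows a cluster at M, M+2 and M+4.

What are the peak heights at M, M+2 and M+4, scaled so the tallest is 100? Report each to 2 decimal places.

Expanding (0.692 + 0.308)^2:
P(M) = 0.692^2 = 0.478864
P(M+2) = 2 × 0.692^1 × 0.308^1 = 0.426272
P(M+4) = 0.308^2 = 0.094864
The M peak is largest (0.478864); scaling to 100 gives 100.00 : 89.02 : 19.81.

100.00 : 89.02 : 19.81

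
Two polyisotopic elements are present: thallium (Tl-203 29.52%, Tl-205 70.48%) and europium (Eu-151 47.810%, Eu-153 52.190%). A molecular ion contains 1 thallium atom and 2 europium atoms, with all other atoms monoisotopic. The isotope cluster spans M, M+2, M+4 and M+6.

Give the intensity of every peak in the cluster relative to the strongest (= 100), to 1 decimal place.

Thallium pattern (n=1): 0.2952 : 0.7048
Europium pattern (n=2): 0.22857961 : 0.49904078 : 0.27237961
Convolve the two distributions (both contribute in 2-u steps):
  M: 0.2952×0.22857961 = 0.067477
  M+2: 0.2952×0.49904078 + 0.7048×0.22857961 = 0.308420
  M+4: 0.2952×0.27237961 + 0.7048×0.49904078 = 0.432130
  M+6: 0.7048×0.27237961 = 0.191973
Scale to base peak (0.432130) = 100: 15.6 : 71.4 : 100.0 : 44.4

15.6 : 71.4 : 100.0 : 44.4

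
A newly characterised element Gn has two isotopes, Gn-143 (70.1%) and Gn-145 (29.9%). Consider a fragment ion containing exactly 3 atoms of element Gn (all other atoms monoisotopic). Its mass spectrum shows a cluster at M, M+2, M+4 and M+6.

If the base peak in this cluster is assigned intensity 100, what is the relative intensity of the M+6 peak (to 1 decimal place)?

(0.701 + 0.299)^3 gives M 0.3445, M+2 0.4408, M+4 0.1880, M+6 0.0267; the largest is M+2.
P(M+2) = C(3,1) × 0.701^2 × 0.299^1 = 3 × 0.491401 × 0.2990 = 0.440787 (base)
P(M+6) = C(3,3) × 0.701^0 × 0.299^3 = 1 × 1.0000 × 0.0267309 = 0.026731
Relative intensity = 0.026731 / 0.440787 × 100 = 6.1

6.1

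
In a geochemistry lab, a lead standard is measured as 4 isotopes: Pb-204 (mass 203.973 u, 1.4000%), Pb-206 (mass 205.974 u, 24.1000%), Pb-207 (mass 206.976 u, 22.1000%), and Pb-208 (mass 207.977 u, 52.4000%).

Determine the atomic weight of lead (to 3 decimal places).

Ar = Σ fᵢ·mᵢ = 0.014000 × 203.973 + 0.241000 × 205.974 + 0.221000 × 206.976 + 0.524000 × 207.977
= 2.8556 + 49.6397 + 45.7417 + 108.9799 = 207.2169 u

207.217 u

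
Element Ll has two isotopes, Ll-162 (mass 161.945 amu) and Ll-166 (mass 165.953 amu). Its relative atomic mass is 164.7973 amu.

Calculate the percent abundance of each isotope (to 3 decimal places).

Ll-162: 28.835%, Ll-166: 71.165%

Writing the weighted mean with unknown fraction x of Ll-162:
161.945·x + 165.953·(1 − x) = 164.7973
(161.945 − 165.953)·x = 164.7973 − 165.953
x = -1.1557 / -4.008 = 0.28835 → 28.835% Ll-162, 71.165% Ll-166.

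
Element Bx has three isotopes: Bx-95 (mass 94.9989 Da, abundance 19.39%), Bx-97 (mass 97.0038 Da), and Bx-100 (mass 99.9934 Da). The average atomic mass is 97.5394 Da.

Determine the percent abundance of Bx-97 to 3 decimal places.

Let x and y be the fractions of Bx-97 and Bx-100. Then x + y = 1 − 0.1939 = 0.8061 and 97.0038x + 99.9934y = 97.5394 − 0.1939×94.9989 = 79.11911329.
Substituting: 97.0038x + 99.9934(0.8061 − x) = 79.11911329
(97.0038 − 99.9934)x = -1.48556645  ⇒  x = 0.49691, y = 0.30919
Bx-97: 49.691%, Bx-100: 30.919%.

49.691%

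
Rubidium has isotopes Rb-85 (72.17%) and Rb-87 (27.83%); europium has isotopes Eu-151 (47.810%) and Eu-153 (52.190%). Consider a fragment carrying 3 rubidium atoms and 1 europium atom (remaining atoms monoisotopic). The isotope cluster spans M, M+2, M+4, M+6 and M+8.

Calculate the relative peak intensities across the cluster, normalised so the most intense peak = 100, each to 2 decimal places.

Rubidium pattern (n=3): 0.37589809 : 0.43485841 : 0.16768892 : 0.02155458
Europium pattern (n=1): 0.4781 : 0.5219
Convolve the two distributions (both contribute in 2-u steps):
  M: 0.37589809×0.4781 = 0.179717
  M+2: 0.37589809×0.5219 + 0.43485841×0.4781 = 0.404087
  M+4: 0.43485841×0.5219 + 0.16768892×0.4781 = 0.307125
  M+6: 0.16768892×0.5219 + 0.02155458×0.4781 = 0.097822
  M+8: 0.02155458×0.5219 = 0.011249
Scale to base peak (0.404087) = 100: 44.47 : 100.00 : 76.00 : 24.21 : 2.78

44.47 : 100.00 : 76.00 : 24.21 : 2.78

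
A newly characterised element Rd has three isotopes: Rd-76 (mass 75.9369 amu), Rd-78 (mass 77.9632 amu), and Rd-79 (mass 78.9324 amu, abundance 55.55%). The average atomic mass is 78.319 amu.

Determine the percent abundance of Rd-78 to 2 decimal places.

Let x and y be the fractions of Rd-76 and Rd-78. Then x + y = 1 − 0.5555 = 0.4445 and 75.9369x + 77.9632y = 78.319 − 0.5555×78.9324 = 34.4720518.
Substituting: 75.9369x + 77.9632(0.4445 − x) = 34.4720518
(75.9369 − 77.9632)x = -0.1825906  ⇒  x = 0.09011, y = 0.35439
Rd-76: 9.01%, Rd-78: 35.44%.

35.44%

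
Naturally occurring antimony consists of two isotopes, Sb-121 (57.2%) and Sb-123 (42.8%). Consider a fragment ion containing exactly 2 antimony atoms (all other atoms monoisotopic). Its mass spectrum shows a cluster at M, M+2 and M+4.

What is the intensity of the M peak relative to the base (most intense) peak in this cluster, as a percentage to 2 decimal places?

(0.572 + 0.428)^2 gives M 0.3272, M+2 0.4896, M+4 0.1832; the largest is M+2.
P(M+2) = C(2,1) × 0.572^1 × 0.428^1 = 2 × 0.5720 × 0.4280 = 0.489632 (base)
P(M) = C(2,0) × 0.572^2 × 0.428^0 = 1 × 0.327184 × 1.0000 = 0.327184
Relative intensity = 0.327184 / 0.489632 × 100 = 66.82

66.82%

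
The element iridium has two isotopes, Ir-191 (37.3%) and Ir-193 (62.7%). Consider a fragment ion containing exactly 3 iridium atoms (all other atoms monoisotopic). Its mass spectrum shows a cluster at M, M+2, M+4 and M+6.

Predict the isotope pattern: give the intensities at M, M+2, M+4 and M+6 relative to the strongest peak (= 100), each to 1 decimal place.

Each Ir atom is independently Ir-191 (p = 0.373) or Ir-193 (q = 0.627); the cluster is the binomial expansion (p + q)^3.
P(M) = 0.373^3 = 0.051895
P(M+2) = 3 × 0.373^2 × 0.627^1 = 0.261702
P(M+4) = 3 × 0.373^1 × 0.627^2 = 0.439911
P(M+6) = 0.627^3 = 0.246492
The M+4 peak is largest (0.439911); scaling to 100 gives 11.8 : 59.5 : 100.0 : 56.0.

11.8 : 59.5 : 100.0 : 56.0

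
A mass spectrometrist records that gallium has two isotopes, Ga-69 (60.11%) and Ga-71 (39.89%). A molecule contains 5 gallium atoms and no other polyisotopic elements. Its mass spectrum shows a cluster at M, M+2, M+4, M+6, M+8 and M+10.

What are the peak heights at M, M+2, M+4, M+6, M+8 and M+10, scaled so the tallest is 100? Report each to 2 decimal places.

Each Ga atom is independently Ga-69 (p = 0.6011) or Ga-71 (q = 0.3989); the cluster is the binomial expansion (p + q)^5.
P(M) = 0.6011^5 = 0.078475
P(M+2) = 5 × 0.6011^4 × 0.3989^1 = 0.260388
P(M+4) = 10 × 0.6011^3 × 0.3989^2 = 0.345596
P(M+6) = 10 × 0.6011^2 × 0.3989^3 = 0.229343
P(M+8) = 5 × 0.6011^1 × 0.3989^4 = 0.076098
P(M+10) = 0.3989^5 = 0.010100
The M+4 peak is largest (0.345596); scaling to 100 gives 22.71 : 75.34 : 100.00 : 66.36 : 22.02 : 2.92.

22.71 : 75.34 : 100.00 : 66.36 : 22.02 : 2.92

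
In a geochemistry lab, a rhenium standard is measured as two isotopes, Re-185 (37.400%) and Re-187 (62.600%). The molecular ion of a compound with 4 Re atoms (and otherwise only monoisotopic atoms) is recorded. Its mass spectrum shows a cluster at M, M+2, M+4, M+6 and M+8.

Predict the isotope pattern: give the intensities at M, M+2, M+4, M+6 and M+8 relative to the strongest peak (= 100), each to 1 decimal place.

5.3 : 35.7 : 89.6 : 100.0 : 41.8

The 4 Re atoms are independent, so intensities follow the terms of (0.37400 + 0.62600)^4.
P(M) = 0.37400^4 = 0.019565
P(M+2) = 4 × 0.37400^3 × 0.62600^1 = 0.130993
P(M+4) = 6 × 0.37400^2 × 0.62600^2 = 0.328884
P(M+6) = 4 × 0.37400^1 × 0.62600^3 = 0.366990
P(M+8) = 0.62600^4 = 0.153567
The M+6 peak is largest (0.366990); scaling to 100 gives 5.3 : 35.7 : 89.6 : 100.0 : 41.8.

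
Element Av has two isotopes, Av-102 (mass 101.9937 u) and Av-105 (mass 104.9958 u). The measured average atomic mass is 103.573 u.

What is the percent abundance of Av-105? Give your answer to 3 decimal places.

52.607%

Let x be the fractional abundance of Av-102; then Av-105 has abundance 1 − x.
101.9937·x + 104.9958·(1 − x) = 103.573
(101.9937 − 104.9958)·x = 103.573 − 104.9958
x = -1.4228 / -3.0021 = 0.47393 → 47.393% Av-102, 52.607% Av-105.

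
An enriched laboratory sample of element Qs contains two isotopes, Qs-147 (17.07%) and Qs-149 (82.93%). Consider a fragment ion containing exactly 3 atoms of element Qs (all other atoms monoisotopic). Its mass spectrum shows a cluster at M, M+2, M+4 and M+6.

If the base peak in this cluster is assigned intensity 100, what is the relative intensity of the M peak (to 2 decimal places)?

0.87

Term probabilities: M 0.0050, M+2 0.0725, M+4 0.3522, M+6 0.5703. Base peak = M+6.
P(M+6) = C(3,3) × 0.1707^0 × 0.8293^3 = 1 × 1.0000 × 0.57034153 = 0.570342 (base)
P(M) = C(3,0) × 0.1707^3 × 0.8293^0 = 1 × 0.00497394 × 1.0000 = 0.004974
Relative intensity = 0.004974 / 0.570342 × 100 = 0.87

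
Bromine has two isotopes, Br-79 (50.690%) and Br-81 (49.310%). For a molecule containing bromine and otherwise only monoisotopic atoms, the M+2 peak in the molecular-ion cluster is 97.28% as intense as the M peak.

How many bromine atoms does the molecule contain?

With n Br atoms, P(M+2)/P(M) = C(n,1)·p^(n−1)q / p^n = n·q/p = n · 0.49310/0.50690.
n = 0.9728 × 0.50690/0.49310 = 1.00 ≈ 1

1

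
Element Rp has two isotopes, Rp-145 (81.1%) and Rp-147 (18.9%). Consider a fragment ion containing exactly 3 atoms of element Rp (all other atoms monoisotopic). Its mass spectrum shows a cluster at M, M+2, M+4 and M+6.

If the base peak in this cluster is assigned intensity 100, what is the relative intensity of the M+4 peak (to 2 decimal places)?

Binomial terms of (0.811 + 0.189)^3: M 0.5334, M+2 0.3729, M+4 0.0869, M+6 0.0068 → M is the base peak.
P(M) = C(3,0) × 0.811^3 × 0.189^0 = 1 × 0.53341173 × 1.0000 = 0.533412 (base)
P(M+4) = C(3,2) × 0.811^1 × 0.189^2 = 3 × 0.8110 × 0.035721 = 0.086909
Relative intensity = 0.086909 / 0.533412 × 100 = 16.29

16.29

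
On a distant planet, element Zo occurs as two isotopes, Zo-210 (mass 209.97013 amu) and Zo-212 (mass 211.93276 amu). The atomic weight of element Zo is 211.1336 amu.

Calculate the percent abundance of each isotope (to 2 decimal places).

Zo-210: 40.72%, Zo-212: 59.28%

Writing the weighted mean with unknown fraction x of Zo-210:
209.97013·x + 211.93276·(1 − x) = 211.1336
(209.97013 − 211.93276)·x = 211.1336 − 211.93276
x = -0.79916 / -1.96263 = 0.40719 → 40.72% Zo-210, 59.28% Zo-212.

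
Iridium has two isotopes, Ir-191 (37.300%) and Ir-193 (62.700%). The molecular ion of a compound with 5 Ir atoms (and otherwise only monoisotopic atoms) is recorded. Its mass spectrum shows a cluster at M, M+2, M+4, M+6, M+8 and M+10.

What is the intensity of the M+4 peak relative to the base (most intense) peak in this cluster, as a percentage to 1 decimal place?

59.5%

Term probabilities: M 0.0072, M+2 0.0607, M+4 0.2040, M+6 0.3429, M+8 0.2882, M+10 0.0969. Base peak = M+6.
P(M+6) = C(5,3) × 0.37300^2 × 0.62700^3 = 10 × 0.139129 × 0.24649188 = 0.342942 (base)
P(M+4) = C(5,2) × 0.37300^3 × 0.62700^2 = 10 × 0.05189512 × 0.393129 = 0.204015
Relative intensity = 0.204015 / 0.342942 × 100 = 59.5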